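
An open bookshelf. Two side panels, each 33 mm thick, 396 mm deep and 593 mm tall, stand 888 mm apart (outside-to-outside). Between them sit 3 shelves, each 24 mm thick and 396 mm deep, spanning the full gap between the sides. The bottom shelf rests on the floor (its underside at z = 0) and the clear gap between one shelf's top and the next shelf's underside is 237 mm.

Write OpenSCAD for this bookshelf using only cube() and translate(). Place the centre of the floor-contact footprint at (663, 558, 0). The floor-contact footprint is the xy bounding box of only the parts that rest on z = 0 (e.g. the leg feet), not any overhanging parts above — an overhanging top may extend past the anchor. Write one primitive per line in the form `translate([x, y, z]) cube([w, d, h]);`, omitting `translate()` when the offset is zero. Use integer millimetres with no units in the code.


translate([219, 360, 0]) cube([33, 396, 593]);
translate([1074, 360, 0]) cube([33, 396, 593]);
translate([252, 360, 0]) cube([822, 396, 24]);
translate([252, 360, 261]) cube([822, 396, 24]);
translate([252, 360, 522]) cube([822, 396, 24]);


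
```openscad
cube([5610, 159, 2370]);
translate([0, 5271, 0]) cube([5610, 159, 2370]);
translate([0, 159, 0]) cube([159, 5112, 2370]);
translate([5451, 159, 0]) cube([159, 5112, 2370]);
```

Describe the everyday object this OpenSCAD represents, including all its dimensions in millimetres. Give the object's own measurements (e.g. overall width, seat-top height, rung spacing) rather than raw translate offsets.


The wall frame of a small rectangular building: four walls, each 2370 mm tall and 159 mm thick, enclosing a footprint 5610 mm (x) by 5430 mm (y) outside-to-outside, with no floor or roof. The front and back walls (the −y and +y sides) span the full width; the two side walls fit between them.


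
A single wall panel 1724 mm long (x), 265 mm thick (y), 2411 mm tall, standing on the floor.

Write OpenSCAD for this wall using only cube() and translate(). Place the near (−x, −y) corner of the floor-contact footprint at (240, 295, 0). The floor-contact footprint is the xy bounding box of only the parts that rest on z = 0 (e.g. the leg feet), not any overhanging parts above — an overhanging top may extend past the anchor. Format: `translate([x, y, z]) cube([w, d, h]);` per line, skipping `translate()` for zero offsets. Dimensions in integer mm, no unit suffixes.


translate([240, 295, 0]) cube([1724, 265, 2411]);


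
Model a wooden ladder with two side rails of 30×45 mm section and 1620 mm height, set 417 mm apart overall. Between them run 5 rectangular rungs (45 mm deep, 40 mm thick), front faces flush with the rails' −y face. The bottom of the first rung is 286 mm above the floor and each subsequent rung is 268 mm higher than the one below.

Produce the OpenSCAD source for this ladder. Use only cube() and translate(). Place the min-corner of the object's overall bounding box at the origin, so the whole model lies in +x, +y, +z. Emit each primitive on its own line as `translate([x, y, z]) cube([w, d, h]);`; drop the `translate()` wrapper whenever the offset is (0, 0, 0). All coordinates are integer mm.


cube([30, 45, 1620]);
translate([387, 0, 0]) cube([30, 45, 1620]);
translate([30, 0, 286]) cube([357, 45, 40]);
translate([30, 0, 554]) cube([357, 45, 40]);
translate([30, 0, 822]) cube([357, 45, 40]);
translate([30, 0, 1090]) cube([357, 45, 40]);
translate([30, 0, 1358]) cube([357, 45, 40]);


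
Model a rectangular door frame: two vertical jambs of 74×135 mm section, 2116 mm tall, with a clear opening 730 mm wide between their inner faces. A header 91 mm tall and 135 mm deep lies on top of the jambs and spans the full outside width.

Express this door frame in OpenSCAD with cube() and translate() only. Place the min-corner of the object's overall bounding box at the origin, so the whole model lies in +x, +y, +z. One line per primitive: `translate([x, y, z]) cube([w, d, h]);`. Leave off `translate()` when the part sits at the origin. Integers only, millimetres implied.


cube([74, 135, 2116]);
translate([804, 0, 0]) cube([74, 135, 2116]);
translate([0, 0, 2116]) cube([878, 135, 91]);


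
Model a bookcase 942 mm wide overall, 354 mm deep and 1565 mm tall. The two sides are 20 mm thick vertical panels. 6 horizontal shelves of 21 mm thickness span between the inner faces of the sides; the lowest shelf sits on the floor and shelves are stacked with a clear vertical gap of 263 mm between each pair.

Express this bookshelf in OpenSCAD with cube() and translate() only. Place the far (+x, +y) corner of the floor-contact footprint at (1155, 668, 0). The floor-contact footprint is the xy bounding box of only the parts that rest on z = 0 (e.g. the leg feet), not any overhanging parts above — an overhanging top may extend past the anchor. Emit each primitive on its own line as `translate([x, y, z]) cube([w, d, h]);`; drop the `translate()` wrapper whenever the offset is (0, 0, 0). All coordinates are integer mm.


translate([213, 314, 0]) cube([20, 354, 1565]);
translate([1135, 314, 0]) cube([20, 354, 1565]);
translate([233, 314, 0]) cube([902, 354, 21]);
translate([233, 314, 284]) cube([902, 354, 21]);
translate([233, 314, 568]) cube([902, 354, 21]);
translate([233, 314, 852]) cube([902, 354, 21]);
translate([233, 314, 1136]) cube([902, 354, 21]);
translate([233, 314, 1420]) cube([902, 354, 21]);


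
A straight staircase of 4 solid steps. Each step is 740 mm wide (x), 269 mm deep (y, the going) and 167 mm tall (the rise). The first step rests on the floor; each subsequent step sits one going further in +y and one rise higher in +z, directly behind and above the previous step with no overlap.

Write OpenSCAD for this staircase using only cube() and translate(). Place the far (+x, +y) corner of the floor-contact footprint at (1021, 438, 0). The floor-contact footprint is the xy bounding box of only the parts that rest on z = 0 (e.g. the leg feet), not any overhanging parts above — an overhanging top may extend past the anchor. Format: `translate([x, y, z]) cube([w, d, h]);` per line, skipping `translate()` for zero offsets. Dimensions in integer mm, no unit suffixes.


translate([281, 169, 0]) cube([740, 269, 167]);
translate([281, 438, 167]) cube([740, 269, 167]);
translate([281, 707, 334]) cube([740, 269, 167]);
translate([281, 976, 501]) cube([740, 269, 167]);


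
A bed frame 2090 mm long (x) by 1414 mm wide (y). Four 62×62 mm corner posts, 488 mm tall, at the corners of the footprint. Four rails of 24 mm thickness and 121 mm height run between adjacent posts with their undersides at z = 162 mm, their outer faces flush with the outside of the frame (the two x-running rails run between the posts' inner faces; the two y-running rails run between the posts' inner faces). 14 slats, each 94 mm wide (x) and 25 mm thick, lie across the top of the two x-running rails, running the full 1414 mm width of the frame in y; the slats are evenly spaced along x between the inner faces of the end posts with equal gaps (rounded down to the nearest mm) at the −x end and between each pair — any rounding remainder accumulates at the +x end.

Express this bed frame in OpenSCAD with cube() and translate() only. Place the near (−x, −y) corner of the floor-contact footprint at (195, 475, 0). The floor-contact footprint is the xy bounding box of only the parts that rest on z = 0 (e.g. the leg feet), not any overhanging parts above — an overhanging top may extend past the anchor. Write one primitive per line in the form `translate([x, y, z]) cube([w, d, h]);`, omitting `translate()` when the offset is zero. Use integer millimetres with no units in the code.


translate([195, 475, 0]) cube([62, 62, 488]);
translate([195, 1827, 0]) cube([62, 62, 488]);
translate([2223, 475, 0]) cube([62, 62, 488]);
translate([2223, 1827, 0]) cube([62, 62, 488]);
translate([257, 475, 162]) cube([1966, 24, 121]);
translate([257, 1865, 162]) cube([1966, 24, 121]);
translate([195, 537, 162]) cube([24, 1290, 121]);
translate([2261, 537, 162]) cube([24, 1290, 121]);
translate([300, 475, 283]) cube([94, 1414, 25]);
translate([437, 475, 283]) cube([94, 1414, 25]);
translate([574, 475, 283]) cube([94, 1414, 25]);
translate([711, 475, 283]) cube([94, 1414, 25]);
translate([848, 475, 283]) cube([94, 1414, 25]);
translate([985, 475, 283]) cube([94, 1414, 25]);
translate([1122, 475, 283]) cube([94, 1414, 25]);
translate([1259, 475, 283]) cube([94, 1414, 25]);
translate([1396, 475, 283]) cube([94, 1414, 25]);
translate([1533, 475, 283]) cube([94, 1414, 25]);
translate([1670, 475, 283]) cube([94, 1414, 25]);
translate([1807, 475, 283]) cube([94, 1414, 25]);
translate([1944, 475, 283]) cube([94, 1414, 25]);
translate([2081, 475, 283]) cube([94, 1414, 25]);


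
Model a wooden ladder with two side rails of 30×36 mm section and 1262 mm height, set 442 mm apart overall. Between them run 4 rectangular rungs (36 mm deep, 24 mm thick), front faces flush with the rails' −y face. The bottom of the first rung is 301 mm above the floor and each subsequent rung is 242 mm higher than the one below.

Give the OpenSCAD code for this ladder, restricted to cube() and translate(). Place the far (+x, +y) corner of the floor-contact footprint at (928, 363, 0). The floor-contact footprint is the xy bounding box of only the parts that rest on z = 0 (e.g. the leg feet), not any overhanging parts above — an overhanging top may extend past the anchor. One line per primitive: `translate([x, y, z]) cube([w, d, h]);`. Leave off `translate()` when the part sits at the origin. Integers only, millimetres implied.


// rung span = 442 - 2*30 = 382
// rung[k] z = 301 + k*242
translate([486, 327, 0]) cube([30, 36, 1262]);
translate([898, 327, 0]) cube([30, 36, 1262]);
translate([516, 327, 301]) cube([382, 36, 24]);
translate([516, 327, 543]) cube([382, 36, 24]);
translate([516, 327, 785]) cube([382, 36, 24]);
translate([516, 327, 1027]) cube([382, 36, 24]);


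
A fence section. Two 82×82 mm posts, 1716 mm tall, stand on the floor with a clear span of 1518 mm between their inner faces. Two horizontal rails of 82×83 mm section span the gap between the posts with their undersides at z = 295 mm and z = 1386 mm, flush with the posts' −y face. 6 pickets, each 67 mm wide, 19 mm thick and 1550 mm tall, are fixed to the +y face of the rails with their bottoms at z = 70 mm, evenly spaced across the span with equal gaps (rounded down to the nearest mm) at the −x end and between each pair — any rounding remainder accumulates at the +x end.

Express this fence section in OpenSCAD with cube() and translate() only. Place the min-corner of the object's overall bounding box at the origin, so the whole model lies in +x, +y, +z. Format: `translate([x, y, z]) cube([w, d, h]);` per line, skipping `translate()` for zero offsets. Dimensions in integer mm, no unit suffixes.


cube([82, 82, 1716]);
translate([1600, 0, 0]) cube([82, 82, 1716]);
translate([82, 0, 295]) cube([1518, 82, 83]);
translate([82, 0, 1386]) cube([1518, 82, 83]);
translate([241, 82, 70]) cube([67, 19, 1550]);
translate([467, 82, 70]) cube([67, 19, 1550]);
translate([693, 82, 70]) cube([67, 19, 1550]);
translate([919, 82, 70]) cube([67, 19, 1550]);
translate([1145, 82, 70]) cube([67, 19, 1550]);
translate([1371, 82, 70]) cube([67, 19, 1550]);


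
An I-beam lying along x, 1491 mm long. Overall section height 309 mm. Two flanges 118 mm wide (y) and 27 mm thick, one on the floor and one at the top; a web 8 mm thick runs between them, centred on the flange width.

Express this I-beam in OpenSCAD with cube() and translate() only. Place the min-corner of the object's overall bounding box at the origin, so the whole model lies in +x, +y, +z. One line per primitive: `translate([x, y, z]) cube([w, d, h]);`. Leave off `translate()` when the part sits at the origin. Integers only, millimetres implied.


cube([1491, 118, 27]);
translate([0, 55, 27]) cube([1491, 8, 255]);
translate([0, 0, 282]) cube([1491, 118, 27]);


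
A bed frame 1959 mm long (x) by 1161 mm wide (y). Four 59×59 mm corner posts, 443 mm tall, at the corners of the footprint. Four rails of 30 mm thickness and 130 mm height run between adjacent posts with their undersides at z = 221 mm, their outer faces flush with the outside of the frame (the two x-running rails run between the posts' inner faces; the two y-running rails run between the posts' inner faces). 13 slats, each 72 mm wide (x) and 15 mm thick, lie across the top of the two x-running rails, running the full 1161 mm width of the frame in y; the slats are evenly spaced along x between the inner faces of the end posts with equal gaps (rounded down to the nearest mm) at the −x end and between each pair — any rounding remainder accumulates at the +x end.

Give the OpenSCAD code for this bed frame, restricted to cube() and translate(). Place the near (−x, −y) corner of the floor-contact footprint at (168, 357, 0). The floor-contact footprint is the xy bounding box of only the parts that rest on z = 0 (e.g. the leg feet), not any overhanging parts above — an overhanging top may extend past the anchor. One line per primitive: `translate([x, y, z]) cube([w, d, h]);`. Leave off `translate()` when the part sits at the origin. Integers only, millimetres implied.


translate([168, 357, 0]) cube([59, 59, 443]);
translate([168, 1459, 0]) cube([59, 59, 443]);
translate([2068, 357, 0]) cube([59, 59, 443]);
translate([2068, 1459, 0]) cube([59, 59, 443]);
translate([227, 357, 221]) cube([1841, 30, 130]);
translate([227, 1488, 221]) cube([1841, 30, 130]);
translate([168, 416, 221]) cube([30, 1043, 130]);
translate([2097, 416, 221]) cube([30, 1043, 130]);
translate([291, 357, 351]) cube([72, 1161, 15]);
translate([427, 357, 351]) cube([72, 1161, 15]);
translate([563, 357, 351]) cube([72, 1161, 15]);
translate([699, 357, 351]) cube([72, 1161, 15]);
translate([835, 357, 351]) cube([72, 1161, 15]);
translate([971, 357, 351]) cube([72, 1161, 15]);
translate([1107, 357, 351]) cube([72, 1161, 15]);
translate([1243, 357, 351]) cube([72, 1161, 15]);
translate([1379, 357, 351]) cube([72, 1161, 15]);
translate([1515, 357, 351]) cube([72, 1161, 15]);
translate([1651, 357, 351]) cube([72, 1161, 15]);
translate([1787, 357, 351]) cube([72, 1161, 15]);
translate([1923, 357, 351]) cube([72, 1161, 15]);


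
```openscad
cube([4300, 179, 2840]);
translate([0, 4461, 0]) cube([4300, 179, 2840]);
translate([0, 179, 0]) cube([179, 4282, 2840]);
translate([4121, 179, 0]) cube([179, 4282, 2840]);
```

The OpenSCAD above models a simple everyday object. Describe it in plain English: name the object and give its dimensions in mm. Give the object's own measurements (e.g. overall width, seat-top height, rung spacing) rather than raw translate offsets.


The wall frame of a small rectangular building: four walls, each 2840 mm tall and 179 mm thick, enclosing a footprint 4300 mm (x) by 4640 mm (y) outside-to-outside, with no floor or roof. The front and back walls (the −y and +y sides) span the full width; the two side walls fit between them.


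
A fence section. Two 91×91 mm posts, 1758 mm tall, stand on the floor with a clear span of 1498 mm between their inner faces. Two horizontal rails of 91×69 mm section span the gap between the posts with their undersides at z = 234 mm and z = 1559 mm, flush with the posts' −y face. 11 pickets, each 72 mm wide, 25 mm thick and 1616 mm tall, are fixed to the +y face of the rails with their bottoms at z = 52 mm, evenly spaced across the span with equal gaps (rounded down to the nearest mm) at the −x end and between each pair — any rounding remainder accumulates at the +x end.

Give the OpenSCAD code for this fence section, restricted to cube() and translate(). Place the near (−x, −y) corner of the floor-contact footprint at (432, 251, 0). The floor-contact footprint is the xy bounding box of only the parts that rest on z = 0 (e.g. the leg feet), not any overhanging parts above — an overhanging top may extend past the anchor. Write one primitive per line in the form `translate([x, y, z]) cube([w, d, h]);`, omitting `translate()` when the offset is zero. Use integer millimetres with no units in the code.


translate([432, 251, 0]) cube([91, 91, 1758]);
translate([2021, 251, 0]) cube([91, 91, 1758]);
translate([523, 251, 234]) cube([1498, 91, 69]);
translate([523, 251, 1559]) cube([1498, 91, 69]);
translate([581, 342, 52]) cube([72, 25, 1616]);
translate([711, 342, 52]) cube([72, 25, 1616]);
translate([841, 342, 52]) cube([72, 25, 1616]);
translate([971, 342, 52]) cube([72, 25, 1616]);
translate([1101, 342, 52]) cube([72, 25, 1616]);
translate([1231, 342, 52]) cube([72, 25, 1616]);
translate([1361, 342, 52]) cube([72, 25, 1616]);
translate([1491, 342, 52]) cube([72, 25, 1616]);
translate([1621, 342, 52]) cube([72, 25, 1616]);
translate([1751, 342, 52]) cube([72, 25, 1616]);
translate([1881, 342, 52]) cube([72, 25, 1616]);


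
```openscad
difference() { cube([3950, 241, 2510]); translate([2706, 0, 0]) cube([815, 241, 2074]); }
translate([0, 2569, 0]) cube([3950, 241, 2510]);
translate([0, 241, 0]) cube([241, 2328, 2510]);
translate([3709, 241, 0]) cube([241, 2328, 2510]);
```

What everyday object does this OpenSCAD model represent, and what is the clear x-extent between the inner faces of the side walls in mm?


A single room. The interior width is 3468 mm.

Four walls enclosing a rectangle with a door in the front wall — a room. Outside width 3950 minus two 241 mm walls gives 3468 mm.


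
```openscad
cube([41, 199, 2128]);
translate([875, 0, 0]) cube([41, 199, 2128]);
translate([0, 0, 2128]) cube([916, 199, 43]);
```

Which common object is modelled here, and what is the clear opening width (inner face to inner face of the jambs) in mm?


A door frame. The clear opening width is 834 mm.

Two 2128 mm tall posts with a header on top — a door frame. The left jamb is 41 mm wide at x = 0; the right jamb starts at x = 875. The clear opening is 875 − 41 = 834 mm.


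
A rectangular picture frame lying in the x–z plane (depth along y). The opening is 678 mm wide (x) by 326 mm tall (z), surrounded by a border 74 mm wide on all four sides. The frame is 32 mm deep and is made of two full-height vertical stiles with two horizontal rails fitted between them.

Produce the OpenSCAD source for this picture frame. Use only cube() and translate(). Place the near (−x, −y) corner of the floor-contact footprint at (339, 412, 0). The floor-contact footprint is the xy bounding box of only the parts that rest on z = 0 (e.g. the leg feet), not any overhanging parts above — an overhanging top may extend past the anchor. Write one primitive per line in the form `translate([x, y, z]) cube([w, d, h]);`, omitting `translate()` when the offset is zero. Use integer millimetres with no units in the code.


translate([339, 412, 0]) cube([74, 32, 474]);
translate([1091, 412, 0]) cube([74, 32, 474]);
translate([413, 412, 0]) cube([678, 32, 74]);
translate([413, 412, 400]) cube([678, 32, 74]);


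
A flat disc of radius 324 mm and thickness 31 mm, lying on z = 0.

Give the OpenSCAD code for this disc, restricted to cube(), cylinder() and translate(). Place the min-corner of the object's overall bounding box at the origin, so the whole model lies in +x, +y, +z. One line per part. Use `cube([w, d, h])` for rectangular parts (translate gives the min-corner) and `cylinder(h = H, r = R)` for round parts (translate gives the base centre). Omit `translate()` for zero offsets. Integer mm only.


translate([324, 324, 0]) cylinder(h = 31, r = 324);


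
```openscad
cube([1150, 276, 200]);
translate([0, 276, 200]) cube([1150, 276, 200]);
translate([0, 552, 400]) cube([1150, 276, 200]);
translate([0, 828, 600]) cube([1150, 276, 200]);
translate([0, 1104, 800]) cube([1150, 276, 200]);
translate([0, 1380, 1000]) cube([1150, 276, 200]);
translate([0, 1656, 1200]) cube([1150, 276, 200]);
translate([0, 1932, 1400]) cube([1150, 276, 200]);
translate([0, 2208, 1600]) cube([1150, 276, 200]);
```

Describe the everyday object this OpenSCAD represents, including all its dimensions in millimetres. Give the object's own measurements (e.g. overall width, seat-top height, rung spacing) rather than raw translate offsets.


A straight staircase of 9 solid steps. Each step is 1150 mm wide (x), 276 mm deep (y, the going) and 200 mm tall (the rise). The first step rests on the floor; each subsequent step sits one going further in +y and one rise higher in +z, directly behind and above the previous step with no overlap.


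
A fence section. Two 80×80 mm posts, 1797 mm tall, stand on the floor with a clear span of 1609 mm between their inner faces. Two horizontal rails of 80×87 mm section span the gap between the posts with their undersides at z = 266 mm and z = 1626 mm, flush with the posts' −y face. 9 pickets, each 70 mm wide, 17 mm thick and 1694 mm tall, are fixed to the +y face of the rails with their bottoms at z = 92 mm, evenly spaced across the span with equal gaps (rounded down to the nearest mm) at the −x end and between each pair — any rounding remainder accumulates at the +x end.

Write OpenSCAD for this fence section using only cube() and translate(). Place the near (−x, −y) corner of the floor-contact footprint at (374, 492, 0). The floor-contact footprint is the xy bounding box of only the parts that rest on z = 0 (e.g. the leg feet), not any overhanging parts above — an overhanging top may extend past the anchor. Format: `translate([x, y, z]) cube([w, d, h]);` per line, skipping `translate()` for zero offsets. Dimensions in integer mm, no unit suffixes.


translate([374, 492, 0]) cube([80, 80, 1797]);
translate([2063, 492, 0]) cube([80, 80, 1797]);
translate([454, 492, 266]) cube([1609, 80, 87]);
translate([454, 492, 1626]) cube([1609, 80, 87]);
translate([551, 572, 92]) cube([70, 17, 1694]);
translate([718, 572, 92]) cube([70, 17, 1694]);
translate([885, 572, 92]) cube([70, 17, 1694]);
translate([1052, 572, 92]) cube([70, 17, 1694]);
translate([1219, 572, 92]) cube([70, 17, 1694]);
translate([1386, 572, 92]) cube([70, 17, 1694]);
translate([1553, 572, 92]) cube([70, 17, 1694]);
translate([1720, 572, 92]) cube([70, 17, 1694]);
translate([1887, 572, 92]) cube([70, 17, 1694]);


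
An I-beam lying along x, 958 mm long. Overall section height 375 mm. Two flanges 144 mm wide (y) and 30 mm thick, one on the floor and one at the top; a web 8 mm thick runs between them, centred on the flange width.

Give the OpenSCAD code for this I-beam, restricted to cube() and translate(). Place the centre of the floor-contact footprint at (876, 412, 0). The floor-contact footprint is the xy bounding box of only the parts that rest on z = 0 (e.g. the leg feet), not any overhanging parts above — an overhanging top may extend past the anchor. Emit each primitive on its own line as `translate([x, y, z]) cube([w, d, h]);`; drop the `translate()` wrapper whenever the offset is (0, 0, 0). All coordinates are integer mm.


translate([397, 340, 0]) cube([958, 144, 30]);
translate([397, 408, 30]) cube([958, 8, 315]);
translate([397, 340, 345]) cube([958, 144, 30]);


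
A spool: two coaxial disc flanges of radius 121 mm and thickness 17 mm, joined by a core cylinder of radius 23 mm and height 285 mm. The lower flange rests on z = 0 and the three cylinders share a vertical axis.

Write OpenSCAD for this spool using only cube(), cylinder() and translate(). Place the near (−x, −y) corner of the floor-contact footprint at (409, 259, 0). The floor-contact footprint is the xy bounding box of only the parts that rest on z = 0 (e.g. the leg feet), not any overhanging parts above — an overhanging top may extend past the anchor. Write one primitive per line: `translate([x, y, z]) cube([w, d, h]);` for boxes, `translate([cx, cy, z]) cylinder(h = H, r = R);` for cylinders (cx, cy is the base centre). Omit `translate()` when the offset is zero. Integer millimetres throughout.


translate([530, 380, 0]) cylinder(h = 17, r = 121);
translate([530, 380, 17]) cylinder(h = 285, r = 23);
translate([530, 380, 302]) cylinder(h = 17, r = 121);


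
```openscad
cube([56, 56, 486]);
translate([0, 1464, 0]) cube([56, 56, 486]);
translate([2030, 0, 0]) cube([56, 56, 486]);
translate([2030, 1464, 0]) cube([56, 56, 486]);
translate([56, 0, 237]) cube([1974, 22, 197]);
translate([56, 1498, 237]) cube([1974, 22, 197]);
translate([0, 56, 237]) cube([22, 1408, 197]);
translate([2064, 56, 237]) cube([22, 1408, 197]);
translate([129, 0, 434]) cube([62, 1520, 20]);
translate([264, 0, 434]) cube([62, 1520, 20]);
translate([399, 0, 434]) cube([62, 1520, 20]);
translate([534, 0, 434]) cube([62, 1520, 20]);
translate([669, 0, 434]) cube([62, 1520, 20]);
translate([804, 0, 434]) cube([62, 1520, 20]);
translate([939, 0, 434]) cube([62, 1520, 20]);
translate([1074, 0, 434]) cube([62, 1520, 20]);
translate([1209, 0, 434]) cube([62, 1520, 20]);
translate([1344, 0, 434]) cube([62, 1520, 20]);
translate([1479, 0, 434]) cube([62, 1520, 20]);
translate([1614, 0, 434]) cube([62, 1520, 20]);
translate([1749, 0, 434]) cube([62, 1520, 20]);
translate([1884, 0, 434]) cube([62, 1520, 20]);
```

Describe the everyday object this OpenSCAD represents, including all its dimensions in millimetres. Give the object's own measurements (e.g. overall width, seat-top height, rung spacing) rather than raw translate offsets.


A bed frame 2086 mm long (x) by 1520 mm wide (y). Four 56×56 mm corner posts, 486 mm tall, at the corners of the footprint. Four rails of 22 mm thickness and 197 mm height run between adjacent posts with their undersides at z = 237 mm, their outer faces flush with the outside of the frame (the two x-running rails run between the posts' inner faces; the two y-running rails run between the posts' inner faces). 14 slats, each 62 mm wide (x) and 20 mm thick, lie across the top of the two x-running rails, running the full 1520 mm width of the frame in y; along x they sit between the end posts with a 73 mm gap after the −x posts and between neighbouring slats, leaving 84 mm before the +x posts.


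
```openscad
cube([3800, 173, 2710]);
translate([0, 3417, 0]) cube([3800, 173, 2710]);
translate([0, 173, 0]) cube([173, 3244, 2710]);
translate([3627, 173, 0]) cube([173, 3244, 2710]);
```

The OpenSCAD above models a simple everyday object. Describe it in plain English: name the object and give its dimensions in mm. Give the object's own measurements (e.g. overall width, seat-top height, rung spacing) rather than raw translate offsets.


The wall frame of a small rectangular building: four walls, each 2710 mm tall and 173 mm thick, enclosing a footprint 3800 mm (x) by 3590 mm (y) outside-to-outside, with no floor or roof. The front and back walls (the −y and +y sides) span the full width; the two side walls fit between them.


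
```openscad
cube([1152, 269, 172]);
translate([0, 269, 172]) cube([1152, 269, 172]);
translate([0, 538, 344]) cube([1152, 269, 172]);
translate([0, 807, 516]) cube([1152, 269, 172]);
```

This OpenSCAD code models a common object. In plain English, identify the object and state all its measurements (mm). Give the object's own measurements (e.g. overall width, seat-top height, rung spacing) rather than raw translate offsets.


A straight staircase of 4 solid steps. Each step is 1152 mm wide (x), 269 mm deep (y, the going) and 172 mm tall (the rise). The first step rests on the floor; each subsequent step sits one going further in +y and one rise higher in +z, directly behind and above the previous step with no overlap.


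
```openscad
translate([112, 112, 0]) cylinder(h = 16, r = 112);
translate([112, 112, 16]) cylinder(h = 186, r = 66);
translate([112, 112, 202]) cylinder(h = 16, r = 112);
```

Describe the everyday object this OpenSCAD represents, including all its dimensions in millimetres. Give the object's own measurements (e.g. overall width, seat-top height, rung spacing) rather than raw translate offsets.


A spool: two coaxial disc flanges of radius 112 mm and thickness 16 mm, joined by a core cylinder of radius 66 mm and height 186 mm. The lower flange rests on z = 0 and the three cylinders share a vertical axis.


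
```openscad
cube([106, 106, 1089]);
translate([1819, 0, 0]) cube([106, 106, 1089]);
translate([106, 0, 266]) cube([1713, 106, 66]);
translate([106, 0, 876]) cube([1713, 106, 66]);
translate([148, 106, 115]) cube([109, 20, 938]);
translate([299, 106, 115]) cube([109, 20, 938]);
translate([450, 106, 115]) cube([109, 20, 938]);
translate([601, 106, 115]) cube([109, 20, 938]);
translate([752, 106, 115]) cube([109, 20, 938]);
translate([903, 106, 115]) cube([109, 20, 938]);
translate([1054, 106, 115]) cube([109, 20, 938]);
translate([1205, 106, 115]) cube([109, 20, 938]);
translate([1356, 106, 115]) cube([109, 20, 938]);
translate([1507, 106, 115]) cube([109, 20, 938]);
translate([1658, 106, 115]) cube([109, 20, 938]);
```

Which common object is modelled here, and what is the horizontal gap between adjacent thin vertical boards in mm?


A fence section. The picket gap is 42 mm.

Two posts, two rails, 11 pickets — a fence section. Span 1713 mm holds 11 pickets of 109 mm with 12 equal gaps: ⌊(1713 − 11·109) / 12⌋ = 42 mm.


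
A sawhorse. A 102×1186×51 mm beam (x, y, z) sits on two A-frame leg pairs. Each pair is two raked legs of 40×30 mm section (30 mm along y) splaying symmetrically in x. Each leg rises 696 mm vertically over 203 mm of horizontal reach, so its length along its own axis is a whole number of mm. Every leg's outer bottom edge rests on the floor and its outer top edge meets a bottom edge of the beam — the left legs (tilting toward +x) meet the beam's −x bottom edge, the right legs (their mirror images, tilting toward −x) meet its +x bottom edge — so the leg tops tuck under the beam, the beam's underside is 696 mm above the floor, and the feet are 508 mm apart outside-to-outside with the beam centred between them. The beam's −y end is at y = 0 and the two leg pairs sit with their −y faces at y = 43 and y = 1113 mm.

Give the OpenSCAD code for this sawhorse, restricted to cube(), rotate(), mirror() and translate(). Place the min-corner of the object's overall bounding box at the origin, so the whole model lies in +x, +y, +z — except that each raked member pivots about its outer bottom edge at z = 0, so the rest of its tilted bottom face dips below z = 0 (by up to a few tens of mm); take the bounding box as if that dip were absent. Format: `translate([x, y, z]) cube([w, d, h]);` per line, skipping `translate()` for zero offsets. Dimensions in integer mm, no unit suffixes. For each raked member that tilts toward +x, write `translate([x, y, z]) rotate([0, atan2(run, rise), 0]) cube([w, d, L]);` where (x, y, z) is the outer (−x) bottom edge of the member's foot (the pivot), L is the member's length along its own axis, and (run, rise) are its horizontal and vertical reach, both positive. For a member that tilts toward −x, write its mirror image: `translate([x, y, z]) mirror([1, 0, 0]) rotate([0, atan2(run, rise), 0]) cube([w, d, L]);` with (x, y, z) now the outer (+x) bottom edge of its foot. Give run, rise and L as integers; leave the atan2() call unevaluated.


translate([203, 0, 696]) cube([102, 1186, 51]);
translate([0, 43, 0]) rotate([0, atan2(203, 696), 0]) cube([40, 30, 725]);
translate([508, 43, 0]) mirror([1, 0, 0]) rotate([0, atan2(203, 696), 0]) cube([40, 30, 725]);
translate([0, 1113, 0]) rotate([0, atan2(203, 696), 0]) cube([40, 30, 725]);
translate([508, 1113, 0]) mirror([1, 0, 0]) rotate([0, atan2(203, 696), 0]) cube([40, 30, 725]);


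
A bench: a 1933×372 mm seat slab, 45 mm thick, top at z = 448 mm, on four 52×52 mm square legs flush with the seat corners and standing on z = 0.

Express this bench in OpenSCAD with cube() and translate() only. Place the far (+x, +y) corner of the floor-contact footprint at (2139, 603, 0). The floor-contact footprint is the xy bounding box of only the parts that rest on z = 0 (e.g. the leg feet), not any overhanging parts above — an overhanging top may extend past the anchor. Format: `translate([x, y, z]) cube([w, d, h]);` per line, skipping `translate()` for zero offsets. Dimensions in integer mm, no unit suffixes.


translate([206, 231, 403]) cube([1933, 372, 45]);
translate([206, 231, 0]) cube([52, 52, 403]);
translate([206, 551, 0]) cube([52, 52, 403]);
translate([2087, 231, 0]) cube([52, 52, 403]);
translate([2087, 551, 0]) cube([52, 52, 403]);


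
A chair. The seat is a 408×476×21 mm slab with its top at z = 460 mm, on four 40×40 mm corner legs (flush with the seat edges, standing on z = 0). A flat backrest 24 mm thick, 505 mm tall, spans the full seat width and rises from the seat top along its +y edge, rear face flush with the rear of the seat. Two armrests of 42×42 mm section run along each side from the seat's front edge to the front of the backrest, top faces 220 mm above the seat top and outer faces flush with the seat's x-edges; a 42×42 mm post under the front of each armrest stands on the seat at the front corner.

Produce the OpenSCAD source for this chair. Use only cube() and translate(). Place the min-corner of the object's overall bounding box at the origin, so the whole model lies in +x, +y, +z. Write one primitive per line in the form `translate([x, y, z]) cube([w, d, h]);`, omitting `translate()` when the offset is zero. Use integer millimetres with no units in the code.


// leg_h = 460 - 21 = 439
// arm post h = 220 - 42 = 178
translate([0, 0, 439]) cube([408, 476, 21]);
cube([40, 40, 439]);
translate([368, 0, 0]) cube([40, 40, 439]);
translate([0, 436, 0]) cube([40, 40, 439]);
translate([368, 436, 0]) cube([40, 40, 439]);
translate([0, 452, 460]) cube([408, 24, 505]);
translate([0, 0, 638]) cube([42, 452, 42]);
translate([366, 0, 638]) cube([42, 452, 42]);
translate([0, 0, 460]) cube([42, 42, 178]);
translate([366, 0, 460]) cube([42, 42, 178]);


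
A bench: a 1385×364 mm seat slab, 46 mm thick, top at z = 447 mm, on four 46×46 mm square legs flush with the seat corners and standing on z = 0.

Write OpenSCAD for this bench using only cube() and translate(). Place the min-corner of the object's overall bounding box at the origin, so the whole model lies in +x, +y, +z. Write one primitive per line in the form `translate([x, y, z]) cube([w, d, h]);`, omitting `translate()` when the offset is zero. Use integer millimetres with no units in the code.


translate([0, 0, 401]) cube([1385, 364, 46]);
cube([46, 46, 401]);
translate([0, 318, 0]) cube([46, 46, 401]);
translate([1339, 0, 0]) cube([46, 46, 401]);
translate([1339, 318, 0]) cube([46, 46, 401]);


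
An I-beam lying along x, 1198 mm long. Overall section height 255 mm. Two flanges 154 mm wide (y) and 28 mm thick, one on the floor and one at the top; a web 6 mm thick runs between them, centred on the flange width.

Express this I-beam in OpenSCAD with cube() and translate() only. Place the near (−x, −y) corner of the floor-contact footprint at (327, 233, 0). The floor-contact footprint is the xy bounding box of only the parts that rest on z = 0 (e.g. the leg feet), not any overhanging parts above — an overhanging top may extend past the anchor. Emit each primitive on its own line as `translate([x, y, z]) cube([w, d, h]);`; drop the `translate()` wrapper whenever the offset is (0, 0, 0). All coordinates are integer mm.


translate([327, 233, 0]) cube([1198, 154, 28]);
translate([327, 307, 28]) cube([1198, 6, 199]);
translate([327, 233, 227]) cube([1198, 154, 28]);


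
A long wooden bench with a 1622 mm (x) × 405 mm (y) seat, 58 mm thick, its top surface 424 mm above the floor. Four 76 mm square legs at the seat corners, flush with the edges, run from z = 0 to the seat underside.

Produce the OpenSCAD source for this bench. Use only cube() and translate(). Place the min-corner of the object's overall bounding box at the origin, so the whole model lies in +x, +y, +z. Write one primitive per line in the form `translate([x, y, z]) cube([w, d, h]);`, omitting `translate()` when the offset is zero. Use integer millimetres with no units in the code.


translate([0, 0, 366]) cube([1622, 405, 58]);
cube([76, 76, 366]);
translate([0, 329, 0]) cube([76, 76, 366]);
translate([1546, 0, 0]) cube([76, 76, 366]);
translate([1546, 329, 0]) cube([76, 76, 366]);


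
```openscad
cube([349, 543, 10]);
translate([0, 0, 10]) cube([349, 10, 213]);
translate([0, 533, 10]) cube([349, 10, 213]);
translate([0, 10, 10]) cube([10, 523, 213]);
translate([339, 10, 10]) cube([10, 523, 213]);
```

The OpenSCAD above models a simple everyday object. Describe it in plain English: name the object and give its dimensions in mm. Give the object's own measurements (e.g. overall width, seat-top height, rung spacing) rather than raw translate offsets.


An open-topped rectangular box: outside dimensions 349×543×223 mm, with a uniform wall and base thickness of 10 mm. The base is a full 349×543 slab on the floor; four walls sit on top of the base. The front and back walls (the −y and +y sides) span the full width; the two side walls fit between them.


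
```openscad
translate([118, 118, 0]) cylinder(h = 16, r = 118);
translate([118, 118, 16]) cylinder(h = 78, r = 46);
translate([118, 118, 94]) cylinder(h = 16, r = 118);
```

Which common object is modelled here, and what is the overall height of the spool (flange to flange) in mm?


A spool. The overall height is 110 mm.

Three coaxial cylinders, large–small–large — a spool. Two 16 mm flanges and a 78 mm core give 16 + 78 + 16 = 110 mm.


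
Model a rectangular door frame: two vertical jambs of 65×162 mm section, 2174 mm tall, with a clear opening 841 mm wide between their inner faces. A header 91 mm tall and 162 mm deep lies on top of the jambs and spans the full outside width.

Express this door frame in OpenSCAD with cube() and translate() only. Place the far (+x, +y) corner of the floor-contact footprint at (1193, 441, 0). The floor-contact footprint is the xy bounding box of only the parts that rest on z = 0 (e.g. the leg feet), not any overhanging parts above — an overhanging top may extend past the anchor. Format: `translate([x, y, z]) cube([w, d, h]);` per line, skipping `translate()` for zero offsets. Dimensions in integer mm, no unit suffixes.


translate([222, 279, 0]) cube([65, 162, 2174]);
translate([1128, 279, 0]) cube([65, 162, 2174]);
translate([222, 279, 2174]) cube([971, 162, 91]);


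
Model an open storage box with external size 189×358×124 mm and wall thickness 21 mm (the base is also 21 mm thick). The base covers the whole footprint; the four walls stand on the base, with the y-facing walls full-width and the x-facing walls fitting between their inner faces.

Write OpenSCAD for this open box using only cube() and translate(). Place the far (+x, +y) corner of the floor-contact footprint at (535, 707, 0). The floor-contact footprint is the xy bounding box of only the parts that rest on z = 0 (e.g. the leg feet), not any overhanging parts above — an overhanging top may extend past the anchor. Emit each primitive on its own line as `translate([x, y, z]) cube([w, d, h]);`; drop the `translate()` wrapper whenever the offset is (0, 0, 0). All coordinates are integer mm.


translate([346, 349, 0]) cube([189, 358, 21]);
translate([346, 349, 21]) cube([189, 21, 103]);
translate([346, 686, 21]) cube([189, 21, 103]);
translate([346, 370, 21]) cube([21, 316, 103]);
translate([514, 370, 21]) cube([21, 316, 103]);


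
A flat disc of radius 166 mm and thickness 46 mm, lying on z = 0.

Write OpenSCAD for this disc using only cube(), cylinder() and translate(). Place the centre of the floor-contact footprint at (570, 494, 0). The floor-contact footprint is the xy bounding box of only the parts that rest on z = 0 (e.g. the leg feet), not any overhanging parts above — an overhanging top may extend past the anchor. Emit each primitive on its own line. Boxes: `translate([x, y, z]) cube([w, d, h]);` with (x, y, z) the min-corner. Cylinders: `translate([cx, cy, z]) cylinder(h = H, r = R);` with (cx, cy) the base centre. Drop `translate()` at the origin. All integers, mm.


translate([570, 494, 0]) cylinder(h = 46, r = 166);


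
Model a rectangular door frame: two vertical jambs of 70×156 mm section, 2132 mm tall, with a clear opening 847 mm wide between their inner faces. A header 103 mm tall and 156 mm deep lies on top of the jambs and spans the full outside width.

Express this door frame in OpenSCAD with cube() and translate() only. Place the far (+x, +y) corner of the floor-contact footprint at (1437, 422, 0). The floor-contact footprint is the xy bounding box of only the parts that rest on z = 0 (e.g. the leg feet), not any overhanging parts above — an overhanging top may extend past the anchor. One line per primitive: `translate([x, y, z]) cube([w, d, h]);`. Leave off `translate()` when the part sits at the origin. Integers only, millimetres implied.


translate([450, 266, 0]) cube([70, 156, 2132]);
translate([1367, 266, 0]) cube([70, 156, 2132]);
translate([450, 266, 2132]) cube([987, 156, 103]);
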